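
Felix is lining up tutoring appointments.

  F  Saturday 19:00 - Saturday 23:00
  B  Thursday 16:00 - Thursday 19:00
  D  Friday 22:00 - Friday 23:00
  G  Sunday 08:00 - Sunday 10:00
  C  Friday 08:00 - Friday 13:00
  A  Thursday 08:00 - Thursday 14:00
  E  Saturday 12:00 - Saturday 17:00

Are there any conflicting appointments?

Sorted by start: A, B, C, D, E, F, G.
B starts after A ends, so nothing later overlaps A either.
C starts after B ends, so nothing later overlaps B either.
D starts after C ends, so nothing later overlaps C either.
E starts after D ends, so nothing later overlaps D either.
F starts after E ends, so nothing later overlaps E either.
G starts after F ends.
Every pair is clear; the schedule has no overlaps.

No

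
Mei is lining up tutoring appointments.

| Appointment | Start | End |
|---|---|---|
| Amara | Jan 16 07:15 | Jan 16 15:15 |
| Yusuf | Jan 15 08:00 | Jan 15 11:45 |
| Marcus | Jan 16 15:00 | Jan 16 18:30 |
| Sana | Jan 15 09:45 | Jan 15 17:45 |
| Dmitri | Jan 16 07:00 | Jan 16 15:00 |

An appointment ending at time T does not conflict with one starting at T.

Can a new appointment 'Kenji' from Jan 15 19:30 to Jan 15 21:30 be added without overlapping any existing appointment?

Yes — the slot is free

Yusuf: ends Jan 15 11:45 at or before Kenji starts Jan 15 19:30 → clear.
Sana: ends Jan 15 17:45 at or before Kenji starts Jan 15 19:30 → clear.
Dmitri: starts Jan 16 07:00 at or after Kenji ends Jan 15 21:30 → clear.
Amara: starts Jan 16 07:15 at or after Kenji ends Jan 15 21:30 → clear.
Marcus: starts Jan 16 15:00 at or after Kenji ends Jan 15 21:30 → clear.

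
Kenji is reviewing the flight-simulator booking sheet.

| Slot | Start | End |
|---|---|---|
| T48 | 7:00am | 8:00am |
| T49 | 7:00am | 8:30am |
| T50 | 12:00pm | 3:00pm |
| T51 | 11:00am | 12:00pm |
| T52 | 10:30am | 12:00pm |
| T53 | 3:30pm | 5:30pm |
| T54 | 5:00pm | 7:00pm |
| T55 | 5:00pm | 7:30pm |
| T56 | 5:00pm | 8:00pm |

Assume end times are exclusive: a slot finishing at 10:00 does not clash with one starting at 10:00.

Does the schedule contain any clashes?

Check each pair: they overlap iff neither finishes before the other starts.
Sorted by start: T48, T49, T52, T51, T50, T53, T54, T55, T56.
T49 starts before T48 ends → T48 and T49 overlap.
That's a conflict, so the schedule is not conflict-free.

Yes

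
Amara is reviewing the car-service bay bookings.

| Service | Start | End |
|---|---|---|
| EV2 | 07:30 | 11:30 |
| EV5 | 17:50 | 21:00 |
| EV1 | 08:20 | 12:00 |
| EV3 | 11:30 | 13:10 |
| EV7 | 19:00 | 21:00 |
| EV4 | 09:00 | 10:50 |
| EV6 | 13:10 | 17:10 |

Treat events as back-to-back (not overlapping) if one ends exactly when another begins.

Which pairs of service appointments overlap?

EV1 & EV2, EV1 & EV3, EV1 & EV4, EV2 & EV4, EV5 & EV7

Sorted by start: EV2, EV1, EV4, EV3, EV6, EV5, EV7.
EV1 starts before EV2 ends → EV2 and EV1 overlap.
EV4 starts before EV2 ends → EV2 and EV4 overlap.
EV3 starts exactly when EV2 ends (back-to-back, no overlap); EV2 is clear from here.
EV4 starts before EV1 ends → EV1 and EV4 overlap.
EV3 starts before EV1 ends → EV1 and EV3 overlap.
EV6 starts after EV1 ends; EV1 is clear from here.
EV3 starts after EV4 ends; EV4 is clear from here.
EV6 starts exactly when EV3 ends (back-to-back, no overlap); EV3 is clear from here.
EV5 starts after EV6 ends; EV6 is clear from here.
EV7 starts before EV5 ends → EV5 and EV7 overlap.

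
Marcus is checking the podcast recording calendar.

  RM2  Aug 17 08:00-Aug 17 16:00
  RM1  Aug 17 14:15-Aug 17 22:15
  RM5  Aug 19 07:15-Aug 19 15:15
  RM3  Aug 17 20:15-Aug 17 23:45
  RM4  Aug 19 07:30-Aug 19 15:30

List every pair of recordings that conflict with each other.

Sorted by start: RM2, RM1, RM3, RM5, RM4.
RM1 starts before RM2 ends → RM2 and RM1 overlap.
RM3 starts after RM2 ends, so nothing later overlaps RM2 either.
RM3 starts before RM1 ends → RM1 and RM3 overlap.
RM5 starts after RM1 ends, so nothing later overlaps RM1 either.
RM5 starts after RM3 ends, so nothing later overlaps RM3 either.
RM4 starts before RM5 ends → RM5 and RM4 overlap.

RM1 & RM2, RM1 & RM3, RM4 & RM5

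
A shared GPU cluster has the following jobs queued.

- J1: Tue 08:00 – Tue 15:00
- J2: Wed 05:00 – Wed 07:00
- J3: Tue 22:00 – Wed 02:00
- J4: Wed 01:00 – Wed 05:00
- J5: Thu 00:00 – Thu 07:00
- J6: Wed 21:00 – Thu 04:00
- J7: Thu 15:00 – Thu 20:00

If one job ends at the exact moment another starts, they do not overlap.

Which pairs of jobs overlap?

J3 & J4, J5 & J6

Sorted by start: J1, J3, J4, J2, J6, J5, J7.
J3 starts after J1 ends; J1 is clear from here.
J4 starts before J3 ends → J3 and J4 overlap.
J2 starts after J3 ends; J3 is clear from here.
J2 starts exactly when J4 ends (back-to-back, no overlap); J4 is clear from here.
J6 starts after J2 ends; J2 is clear from here.
J5 starts before J6 ends → J6 and J5 overlap.
J7 starts after J6 ends.
J7 starts after J5 ends.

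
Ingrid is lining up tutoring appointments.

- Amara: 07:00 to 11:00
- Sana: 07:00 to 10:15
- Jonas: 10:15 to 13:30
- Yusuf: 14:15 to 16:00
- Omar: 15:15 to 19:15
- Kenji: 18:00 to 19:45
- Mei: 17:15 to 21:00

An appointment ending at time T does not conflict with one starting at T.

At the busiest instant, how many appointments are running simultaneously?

Sweep the timeline, counting +1 at each start and −1 at each end (ends before starts at a tie):
07:00 start Amara → 1
07:00 start Sana → 2
10:15 end Sana → 1
10:15 start Jonas → 2
11:00 end Amara → 1
13:30 end Jonas → 0
14:15 start Yusuf → 1
15:15 start Omar → 2
16:00 end Yusuf → 1
17:15 start Mei → 2
18:00 start Kenji → 3
19:15 end Omar → 2
19:45 end Kenji → 1
21:00 end Mei → 0
Peak is 3, at 18:00 (Kenji, Mei, Omar).

3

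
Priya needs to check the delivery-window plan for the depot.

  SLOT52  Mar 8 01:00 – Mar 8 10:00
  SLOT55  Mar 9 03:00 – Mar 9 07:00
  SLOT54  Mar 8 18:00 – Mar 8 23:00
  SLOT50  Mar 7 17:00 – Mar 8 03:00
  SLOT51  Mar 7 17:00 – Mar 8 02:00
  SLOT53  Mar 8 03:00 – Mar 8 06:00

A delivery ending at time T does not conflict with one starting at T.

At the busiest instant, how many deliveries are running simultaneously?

Sort all start/end points and keep a running count:
Mar 7 17:00 start SLOT50 → 1
Mar 7 17:00 start SLOT51 → 2
Mar 8 01:00 start SLOT52 → 3
Mar 8 02:00 end SLOT51 → 2
Mar 8 03:00 end SLOT50 → 1
Mar 8 03:00 start SLOT53 → 2
Mar 8 06:00 end SLOT53 → 1
Mar 8 10:00 end SLOT52 → 0
Mar 8 18:00 start SLOT54 → 1
Mar 8 23:00 end SLOT54 → 0
Mar 9 03:00 start SLOT55 → 1
Mar 9 07:00 end SLOT55 → 0
Peak is 3, at Mar 8 01:00 (SLOT50, SLOT51, SLOT52).

3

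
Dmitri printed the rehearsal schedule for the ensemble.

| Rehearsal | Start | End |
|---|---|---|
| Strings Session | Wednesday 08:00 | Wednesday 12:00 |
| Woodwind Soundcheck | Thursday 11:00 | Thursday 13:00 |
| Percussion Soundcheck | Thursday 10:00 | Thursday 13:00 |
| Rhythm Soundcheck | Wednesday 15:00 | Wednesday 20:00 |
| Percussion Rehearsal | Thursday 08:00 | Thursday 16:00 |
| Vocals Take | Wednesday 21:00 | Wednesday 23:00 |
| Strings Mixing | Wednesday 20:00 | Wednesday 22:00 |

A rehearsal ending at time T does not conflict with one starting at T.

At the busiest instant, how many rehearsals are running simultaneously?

3

Sort all start/end points and keep a running count:
Wednesday 08:00 start Strings Session → 1
Wednesday 12:00 end Strings Session → 0
Wednesday 15:00 start Rhythm Soundcheck → 1
Wednesday 20:00 end Rhythm Soundcheck → 0
Wednesday 20:00 start Strings Mixing → 1
Wednesday 21:00 start Vocals Take → 2
Wednesday 22:00 end Strings Mixing → 1
Wednesday 23:00 end Vocals Take → 0
Thursday 08:00 start Percussion Rehearsal → 1
Thursday 10:00 start Percussion Soundcheck → 2
Thursday 11:00 start Woodwind Soundcheck → 3
Thursday 13:00 end Percussion Soundcheck → 2
Thursday 13:00 end Woodwind Soundcheck → 1
Thursday 16:00 end Percussion Rehearsal → 0
Peak is 3, at Thursday 11:00 (Percussion Rehearsal, Percussion Soundcheck, Woodwind Soundcheck).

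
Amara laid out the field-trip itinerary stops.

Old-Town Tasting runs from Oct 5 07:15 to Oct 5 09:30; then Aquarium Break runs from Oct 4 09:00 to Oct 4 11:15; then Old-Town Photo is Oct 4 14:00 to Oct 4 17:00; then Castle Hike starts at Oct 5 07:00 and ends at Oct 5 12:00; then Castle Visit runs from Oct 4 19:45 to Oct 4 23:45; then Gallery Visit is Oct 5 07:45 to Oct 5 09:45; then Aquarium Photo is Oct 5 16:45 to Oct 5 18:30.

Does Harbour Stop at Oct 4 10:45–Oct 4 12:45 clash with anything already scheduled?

Aquarium Break: starts Oct 4 09:00 before Harbour Stop ends Oct 4 12:45, and ends Oct 4 11:15 after Harbour Stop starts Oct 4 10:45 → overlap.
Old-Town Photo: starts Oct 4 14:00 at or after Harbour Stop ends Oct 4 12:45 → clear.
Castle Visit: starts Oct 4 19:45 at or after Harbour Stop ends Oct 4 12:45 → clear.
Castle Hike: starts Oct 5 07:00 at or after Harbour Stop ends Oct 4 12:45 → clear.
Old-Town Tasting: starts Oct 5 07:15 at or after Harbour Stop ends Oct 4 12:45 → clear.
Gallery Visit: starts Oct 5 07:45 at or after Harbour Stop ends Oct 4 12:45 → clear.
Aquarium Photo: starts Oct 5 16:45 at or after Harbour Stop ends Oct 4 12:45 → clear.
Harbour Stop overlaps Aquarium Break.

Yes — it overlaps Aquarium Break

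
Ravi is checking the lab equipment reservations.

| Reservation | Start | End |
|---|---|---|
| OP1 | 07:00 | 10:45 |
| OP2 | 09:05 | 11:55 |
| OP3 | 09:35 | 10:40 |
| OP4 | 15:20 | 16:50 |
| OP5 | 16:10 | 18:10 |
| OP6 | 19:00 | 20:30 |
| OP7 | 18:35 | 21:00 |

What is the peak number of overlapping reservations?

Sort all start/end points and keep a running count:
07:00 start OP1 → 1
09:05 start OP2 → 2
09:35 start OP3 → 3
10:40 end OP3 → 2
10:45 end OP1 → 1
11:55 end OP2 → 0
15:20 start OP4 → 1
16:10 start OP5 → 2
16:50 end OP4 → 1
18:10 end OP5 → 0
18:35 start OP7 → 1
19:00 start OP6 → 2
20:30 end OP6 → 1
21:00 end OP7 → 0
Peak is 3, at 09:35 (OP1, OP2, OP3).

3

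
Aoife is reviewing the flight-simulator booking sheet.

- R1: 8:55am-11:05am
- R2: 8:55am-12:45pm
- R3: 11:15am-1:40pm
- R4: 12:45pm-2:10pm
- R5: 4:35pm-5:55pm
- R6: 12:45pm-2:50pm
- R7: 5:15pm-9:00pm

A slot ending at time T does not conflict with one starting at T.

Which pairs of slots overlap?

Two intervals overlap when each starts before the other ends.
Sorted by start: R1, R2, R3, R4, R6, R5, R7.
R2 starts before R1 ends → R1 and R2 overlap.
R3 starts after R1 ends, so nothing later overlaps R1 either.
R3 starts before R2 ends → R2 and R3 overlap.
R4 starts exactly when R2 ends (back-to-back, no overlap), so nothing later overlaps R2 either.
R4 starts before R3 ends → R3 and R4 overlap.
R6 starts before R3 ends → R3 and R6 overlap.
R5 starts after R3 ends, so nothing later overlaps R3 either.
R6 starts before R4 ends → R4 and R6 overlap.
R5 starts after R4 ends, so nothing later overlaps R4 either.
R5 starts after R6 ends, so nothing later overlaps R6 either.
R7 starts before R5 ends → R5 and R7 overlap.

R1 & R2, R2 & R3, R3 & R4, R3 & R6, R4 & R6, R5 & R7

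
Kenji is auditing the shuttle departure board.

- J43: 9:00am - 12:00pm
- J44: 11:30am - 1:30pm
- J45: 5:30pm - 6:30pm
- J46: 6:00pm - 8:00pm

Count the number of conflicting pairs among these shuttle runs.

Sorted by start: J43, J44, J45, J46.
J44 starts before J43 ends → J43 and J44 overlap.
J45 starts after J43 ends — done with J43.
J45 starts after J44 ends — done with J44.
J46 starts before J45 ends → J45 and J46 overlap.
Overlapping pairs: J43 & J44, J45 & J46 — 2 in total.

2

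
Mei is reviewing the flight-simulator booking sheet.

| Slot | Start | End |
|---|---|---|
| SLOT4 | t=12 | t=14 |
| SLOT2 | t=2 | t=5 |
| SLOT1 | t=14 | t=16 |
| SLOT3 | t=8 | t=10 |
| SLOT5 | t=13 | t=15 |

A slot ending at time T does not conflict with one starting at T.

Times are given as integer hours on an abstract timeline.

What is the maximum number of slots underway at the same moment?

Walk through starts and ends in time order (an end at T is processed before a start at T):
t=2 start SLOT2 → 1
t=5 end SLOT2 → 0
t=8 start SLOT3 → 1
t=10 end SLOT3 → 0
t=12 start SLOT4 → 1
t=13 start SLOT5 → 2
t=14 end SLOT4 → 1
t=14 start SLOT1 → 2
t=15 end SLOT5 → 1
t=16 end SLOT1 → 0
Peak is 2, at t=13 (SLOT4, SLOT5).

2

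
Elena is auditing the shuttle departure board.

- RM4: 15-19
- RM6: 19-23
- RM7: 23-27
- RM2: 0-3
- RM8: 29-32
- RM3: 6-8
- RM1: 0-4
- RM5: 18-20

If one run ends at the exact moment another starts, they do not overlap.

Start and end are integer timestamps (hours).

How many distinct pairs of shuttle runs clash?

3

Check each pair: they overlap iff neither finishes before the other starts.
Sorted by start: RM1, RM2, RM3, RM4, RM5, RM6, RM7, RM8.
RM2 starts before RM1 ends → RM1 and RM2 overlap.
RM3 starts after RM1 ends, so nothing later overlaps RM1 either.
RM3 starts after RM2 ends, so nothing later overlaps RM2 either.
RM4 starts after RM3 ends, so nothing later overlaps RM3 either.
RM5 starts before RM4 ends → RM4 and RM5 overlap.
RM6 starts exactly when RM4 ends (back-to-back, no overlap), so nothing later overlaps RM4 either.
RM6 starts before RM5 ends → RM5 and RM6 overlap.
RM7 starts after RM5 ends, so nothing later overlaps RM5 either.
RM7 starts exactly when RM6 ends (back-to-back, no overlap), so nothing later overlaps RM6 either.
RM8 starts after RM7 ends.
Overlapping pairs: RM1 & RM2, RM4 & RM5, RM5 & RM6 — 3 in total.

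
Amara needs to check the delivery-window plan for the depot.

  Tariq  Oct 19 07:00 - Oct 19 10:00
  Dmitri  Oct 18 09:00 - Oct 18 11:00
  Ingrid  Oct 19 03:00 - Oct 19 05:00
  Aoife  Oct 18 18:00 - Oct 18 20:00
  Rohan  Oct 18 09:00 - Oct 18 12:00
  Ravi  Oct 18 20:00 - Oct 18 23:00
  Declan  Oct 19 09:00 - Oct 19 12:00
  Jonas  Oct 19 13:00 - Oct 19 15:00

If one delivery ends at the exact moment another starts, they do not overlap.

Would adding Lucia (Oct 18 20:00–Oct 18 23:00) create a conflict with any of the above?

Dmitri: ends Oct 18 11:00 at or before Lucia starts Oct 18 20:00 → clear.
Rohan: ends Oct 18 12:00 at or before Lucia starts Oct 18 20:00 → clear.
Aoife: ends Oct 18 20:00 at or before Lucia starts Oct 18 20:00 → clear.
Ravi: starts Oct 18 20:00 before Lucia ends Oct 18 23:00, and ends Oct 18 23:00 after Lucia starts Oct 18 20:00 → overlap.
Ingrid: starts Oct 19 03:00 at or after Lucia ends Oct 18 23:00 → clear.
Tariq: starts Oct 19 07:00 at or after Lucia ends Oct 18 23:00 → clear.
Declan: starts Oct 19 09:00 at or after Lucia ends Oct 18 23:00 → clear.
Jonas: starts Oct 19 13:00 at or after Lucia ends Oct 18 23:00 → clear.
Lucia overlaps Ravi.

Yes — it overlaps Ravi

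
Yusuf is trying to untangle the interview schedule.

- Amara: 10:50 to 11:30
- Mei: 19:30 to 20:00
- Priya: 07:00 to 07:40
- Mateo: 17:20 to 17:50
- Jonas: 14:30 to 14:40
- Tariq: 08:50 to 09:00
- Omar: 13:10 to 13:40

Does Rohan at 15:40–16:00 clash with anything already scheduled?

Priya: ends 07:40 at or before Rohan starts 15:40 → clear.
Tariq: ends 09:00 at or before Rohan starts 15:40 → clear.
Amara: ends 11:30 at or before Rohan starts 15:40 → clear.
Omar: ends 13:40 at or before Rohan starts 15:40 → clear.
Jonas: ends 14:40 at or before Rohan starts 15:40 → clear.
Mateo: starts 17:20 at or after Rohan ends 16:00 → clear.
Mei: starts 19:30 at or after Rohan ends 16:00 → clear.

No — it doesn't clash with anything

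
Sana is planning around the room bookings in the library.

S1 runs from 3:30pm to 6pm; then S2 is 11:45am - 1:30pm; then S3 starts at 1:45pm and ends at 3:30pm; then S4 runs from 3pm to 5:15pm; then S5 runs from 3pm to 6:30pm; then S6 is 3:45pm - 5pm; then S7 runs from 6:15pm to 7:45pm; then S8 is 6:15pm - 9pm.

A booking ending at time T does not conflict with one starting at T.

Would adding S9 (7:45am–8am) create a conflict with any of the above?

S2: starts 11:45am at or after S9 ends 8am → clear.
S3: starts 1:45pm at or after S9 ends 8am → clear.
S4: starts 3pm at or after S9 ends 8am → clear.
S5: starts 3pm at or after S9 ends 8am → clear.
S1: starts 3:30pm at or after S9 ends 8am → clear.
S6: starts 3:45pm at or after S9 ends 8am → clear.
S7: starts 6:15pm at or after S9 ends 8am → clear.
S8: starts 6:15pm at or after S9 ends 8am → clear.

No — it doesn't clash with anything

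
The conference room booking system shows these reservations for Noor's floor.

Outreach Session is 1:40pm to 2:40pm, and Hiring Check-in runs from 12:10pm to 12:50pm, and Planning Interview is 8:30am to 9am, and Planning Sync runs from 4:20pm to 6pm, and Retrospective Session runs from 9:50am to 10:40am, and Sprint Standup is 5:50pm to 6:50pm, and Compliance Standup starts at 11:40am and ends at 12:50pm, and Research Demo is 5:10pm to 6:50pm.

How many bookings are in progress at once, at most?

3

Sort all start/end points and keep a running count:
8:30am start Planning Interview → 1
9am end Planning Interview → 0
9:50am start Retrospective Session → 1
10:40am end Retrospective Session → 0
11:40am start Compliance Standup → 1
12:10pm start Hiring Check-in → 2
12:50pm end Compliance Standup → 1
12:50pm end Hiring Check-in → 0
1:40pm start Outreach Session → 1
2:40pm end Outreach Session → 0
4:20pm start Planning Sync → 1
5:10pm start Research Demo → 2
5:50pm start Sprint Standup → 3
6pm end Planning Sync → 2
6:50pm end Research Demo → 1
6:50pm end Sprint Standup → 0
Peak is 3, at 5:50pm (Planning Sync, Research Demo, Sprint Standup).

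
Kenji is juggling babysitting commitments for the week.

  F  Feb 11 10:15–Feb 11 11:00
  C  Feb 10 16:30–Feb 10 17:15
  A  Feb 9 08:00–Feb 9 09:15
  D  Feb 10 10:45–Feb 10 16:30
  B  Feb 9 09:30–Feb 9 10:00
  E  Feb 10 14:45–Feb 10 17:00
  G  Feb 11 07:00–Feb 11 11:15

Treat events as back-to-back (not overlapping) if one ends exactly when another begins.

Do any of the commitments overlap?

Sorted by start: A, B, D, E, C, G, F.
B starts after A ends — done with A.
D starts after B ends — done with B.
E starts before D ends → D and E overlap.
That's a conflict, so the schedule is not conflict-free.

Yes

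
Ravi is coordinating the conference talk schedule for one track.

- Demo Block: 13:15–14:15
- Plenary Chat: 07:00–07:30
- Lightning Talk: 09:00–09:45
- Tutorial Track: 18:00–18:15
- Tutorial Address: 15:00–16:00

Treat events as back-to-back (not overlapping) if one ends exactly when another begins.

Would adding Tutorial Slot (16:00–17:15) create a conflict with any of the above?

No — it doesn't clash with anything

Plenary Chat: ends 07:30 at or before Tutorial Slot starts 16:00 → clear.
Lightning Talk: ends 09:45 at or before Tutorial Slot starts 16:00 → clear.
Demo Block: ends 14:15 at or before Tutorial Slot starts 16:00 → clear.
Tutorial Address: ends 16:00 at or before Tutorial Slot starts 16:00 → clear.
Tutorial Track: starts 18:00 at or after Tutorial Slot ends 17:15 → clear.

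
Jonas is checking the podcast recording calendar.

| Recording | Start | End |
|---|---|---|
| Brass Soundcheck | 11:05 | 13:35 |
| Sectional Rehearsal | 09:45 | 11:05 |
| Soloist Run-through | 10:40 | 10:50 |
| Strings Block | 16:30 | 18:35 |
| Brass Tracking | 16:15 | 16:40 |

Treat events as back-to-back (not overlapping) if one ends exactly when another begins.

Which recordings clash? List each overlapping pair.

Sorted by start: Sectional Rehearsal, Soloist Run-through, Brass Soundcheck, Brass Tracking, Strings Block.
Soloist Run-through starts before Sectional Rehearsal ends → Sectional Rehearsal and Soloist Run-through overlap.
Brass Soundcheck starts exactly when Sectional Rehearsal ends (back-to-back, no overlap) — done with Sectional Rehearsal.
Brass Soundcheck starts after Soloist Run-through ends — done with Soloist Run-through.
Brass Tracking starts after Brass Soundcheck ends — done with Brass Soundcheck.
Strings Block starts before Brass Tracking ends → Brass Tracking and Strings Block overlap.

Brass Tracking & Strings Block, Sectional Rehearsal & Soloist Run-through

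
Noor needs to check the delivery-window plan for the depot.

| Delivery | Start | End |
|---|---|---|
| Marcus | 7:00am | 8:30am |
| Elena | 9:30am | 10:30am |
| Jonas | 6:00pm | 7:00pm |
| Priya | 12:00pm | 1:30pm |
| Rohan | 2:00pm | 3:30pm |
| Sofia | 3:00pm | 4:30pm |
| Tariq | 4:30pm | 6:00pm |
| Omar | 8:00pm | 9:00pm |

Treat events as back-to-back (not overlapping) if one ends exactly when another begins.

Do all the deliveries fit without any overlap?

No

Check each pair: they overlap iff neither finishes before the other starts.
Sorted by start: Marcus, Elena, Priya, Rohan, Sofia, Tariq, Jonas, Omar.
Elena starts after Marcus ends; Marcus is clear from here.
Priya starts after Elena ends; Elena is clear from here.
Rohan starts after Priya ends; Priya is clear from here.
Sofia starts before Rohan ends → Rohan and Sofia overlap.
That's a conflict, so the schedule is not conflict-free.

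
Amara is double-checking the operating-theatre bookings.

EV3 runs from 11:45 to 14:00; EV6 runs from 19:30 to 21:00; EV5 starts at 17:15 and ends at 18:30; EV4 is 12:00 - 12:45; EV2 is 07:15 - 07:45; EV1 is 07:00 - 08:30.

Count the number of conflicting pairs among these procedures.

Sorted by start: EV1, EV2, EV3, EV4, EV5, EV6.
EV2 starts before EV1 ends → EV1 and EV2 overlap.
EV3 starts after EV1 ends, so EV1 has no further overlaps.
EV3 starts after EV2 ends, so EV2 has no further overlaps.
EV4 starts before EV3 ends → EV3 and EV4 overlap.
EV5 starts after EV3 ends, so EV3 has no further overlaps.
EV5 starts after EV4 ends, so EV4 has no further overlaps.
EV6 starts after EV5 ends.
Overlapping pairs: EV1 & EV2, EV3 & EV4 — 2 in total.

2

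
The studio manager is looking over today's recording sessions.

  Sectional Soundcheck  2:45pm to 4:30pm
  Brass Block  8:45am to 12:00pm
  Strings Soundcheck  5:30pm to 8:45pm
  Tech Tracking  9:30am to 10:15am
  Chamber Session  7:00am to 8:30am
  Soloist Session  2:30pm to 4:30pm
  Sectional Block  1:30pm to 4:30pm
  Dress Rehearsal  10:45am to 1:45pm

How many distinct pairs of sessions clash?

6

Sorted by start: Chamber Session, Brass Block, Tech Tracking, Dress Rehearsal, Sectional Block, Soloist Session, Sectional Soundcheck, Strings Soundcheck.
Brass Block starts after Chamber Session ends — done with Chamber Session.
Tech Tracking starts before Brass Block ends → Brass Block and Tech Tracking overlap.
Dress Rehearsal starts before Brass Block ends → Brass Block and Dress Rehearsal overlap.
Sectional Block starts after Brass Block ends — done with Brass Block.
Dress Rehearsal starts after Tech Tracking ends — done with Tech Tracking.
Sectional Block starts before Dress Rehearsal ends → Dress Rehearsal and Sectional Block overlap.
Soloist Session starts after Dress Rehearsal ends — done with Dress Rehearsal.
Soloist Session starts before Sectional Block ends → Sectional Block and Soloist Session overlap.
Sectional Soundcheck starts before Sectional Block ends → Sectional Block and Sectional Soundcheck overlap.
Strings Soundcheck starts after Sectional Block ends.
Sectional Soundcheck starts before Soloist Session ends → Soloist Session and Sectional Soundcheck overlap.
Strings Soundcheck starts after Soloist Session ends.
Strings Soundcheck starts after Sectional Soundcheck ends.
Overlapping pairs: Brass Block & Dress Rehearsal, Brass Block & Tech Tracking, Dress Rehearsal & Sectional Block, Sectional Block & Sectional Soundcheck, Sectional Block & Soloist Session, Sectional Soundcheck & Soloist Session — 6 in total.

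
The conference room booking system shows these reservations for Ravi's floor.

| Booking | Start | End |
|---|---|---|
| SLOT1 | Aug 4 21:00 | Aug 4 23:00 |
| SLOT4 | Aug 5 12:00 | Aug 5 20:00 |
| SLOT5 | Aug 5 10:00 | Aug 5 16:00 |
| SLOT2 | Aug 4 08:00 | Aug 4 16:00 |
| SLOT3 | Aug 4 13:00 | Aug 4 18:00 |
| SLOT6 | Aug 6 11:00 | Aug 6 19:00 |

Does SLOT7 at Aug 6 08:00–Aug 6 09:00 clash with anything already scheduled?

No — it doesn't clash with anything

SLOT2: ends Aug 4 16:00 at or before SLOT7 starts Aug 6 08:00 → clear.
SLOT3: ends Aug 4 18:00 at or before SLOT7 starts Aug 6 08:00 → clear.
SLOT1: ends Aug 4 23:00 at or before SLOT7 starts Aug 6 08:00 → clear.
SLOT5: ends Aug 5 16:00 at or before SLOT7 starts Aug 6 08:00 → clear.
SLOT4: ends Aug 5 20:00 at or before SLOT7 starts Aug 6 08:00 → clear.
SLOT6: starts Aug 6 11:00 at or after SLOT7 ends Aug 6 09:00 → clear.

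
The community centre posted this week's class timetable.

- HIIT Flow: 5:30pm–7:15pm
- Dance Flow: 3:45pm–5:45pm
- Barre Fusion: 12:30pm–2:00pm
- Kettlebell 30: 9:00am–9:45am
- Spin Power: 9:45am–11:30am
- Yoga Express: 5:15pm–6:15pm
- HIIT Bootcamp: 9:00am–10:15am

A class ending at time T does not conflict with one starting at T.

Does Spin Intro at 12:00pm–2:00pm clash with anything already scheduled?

Yes — it overlaps Barre Fusion

Kettlebell 30: ends 9:45am at or before Spin Intro starts 12:00pm → clear.
HIIT Bootcamp: ends 10:15am at or before Spin Intro starts 12:00pm → clear.
Spin Power: ends 11:30am at or before Spin Intro starts 12:00pm → clear.
Barre Fusion: starts 12:30pm before Spin Intro ends 2:00pm, and ends 2:00pm after Spin Intro starts 12:00pm → overlap.
Dance Flow: starts 3:45pm at or after Spin Intro ends 2:00pm → clear.
Yoga Express: starts 5:15pm at or after Spin Intro ends 2:00pm → clear.
HIIT Flow: starts 5:30pm at or after Spin Intro ends 2:00pm → clear.
Spin Intro overlaps Barre Fusion.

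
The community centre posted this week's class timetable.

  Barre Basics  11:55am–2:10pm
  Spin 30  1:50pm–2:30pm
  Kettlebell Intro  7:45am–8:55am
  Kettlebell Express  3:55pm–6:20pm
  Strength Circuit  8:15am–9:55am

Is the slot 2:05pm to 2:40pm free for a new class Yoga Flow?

No — it overlaps Barre Basics, Spin 30

Kettlebell Intro: ends 8:55am at or before Yoga Flow starts 2:05pm → clear.
Strength Circuit: ends 9:55am at or before Yoga Flow starts 2:05pm → clear.
Barre Basics: starts 11:55am before Yoga Flow ends 2:40pm, and ends 2:10pm after Yoga Flow starts 2:05pm → overlap.
Spin 30: starts 1:50pm before Yoga Flow ends 2:40pm, and ends 2:30pm after Yoga Flow starts 2:05pm → overlap.
Kettlebell Express: starts 3:55pm at or after Yoga Flow ends 2:40pm → clear.
Yoga Flow overlaps Barre Basics, Spin 30.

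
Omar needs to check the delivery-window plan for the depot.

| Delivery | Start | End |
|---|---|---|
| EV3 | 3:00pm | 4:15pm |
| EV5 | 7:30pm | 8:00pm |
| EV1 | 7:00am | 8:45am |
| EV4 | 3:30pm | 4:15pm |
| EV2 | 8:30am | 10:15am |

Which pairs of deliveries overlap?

Check each pair: they overlap iff neither finishes before the other starts.
Sorted by start: EV1, EV2, EV3, EV4, EV5.
EV2 starts before EV1 ends → EV1 and EV2 overlap.
EV3 starts after EV1 ends — done with EV1.
EV3 starts after EV2 ends — done with EV2.
EV4 starts before EV3 ends → EV3 and EV4 overlap.
EV5 starts after EV3 ends.
EV5 starts after EV4 ends.

EV1 & EV2, EV3 & EV4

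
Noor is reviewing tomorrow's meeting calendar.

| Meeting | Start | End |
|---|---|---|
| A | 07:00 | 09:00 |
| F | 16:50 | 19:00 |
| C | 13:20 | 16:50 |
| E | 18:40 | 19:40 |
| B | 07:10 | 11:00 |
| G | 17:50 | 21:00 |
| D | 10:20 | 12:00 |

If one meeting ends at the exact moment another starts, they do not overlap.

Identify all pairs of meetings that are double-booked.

A & B, B & D, E & F, E & G, F & G

Sorted by start: A, B, D, C, F, G, E.
B starts before A ends → A and B overlap.
D starts after A ends; A is clear from here.
D starts before B ends → B and D overlap.
C starts after B ends; B is clear from here.
C starts after D ends; D is clear from here.
F starts exactly when C ends (back-to-back, no overlap); C is clear from here.
G starts before F ends → F and G overlap.
E starts before F ends → F and E overlap.
E starts before G ends → G and E overlap.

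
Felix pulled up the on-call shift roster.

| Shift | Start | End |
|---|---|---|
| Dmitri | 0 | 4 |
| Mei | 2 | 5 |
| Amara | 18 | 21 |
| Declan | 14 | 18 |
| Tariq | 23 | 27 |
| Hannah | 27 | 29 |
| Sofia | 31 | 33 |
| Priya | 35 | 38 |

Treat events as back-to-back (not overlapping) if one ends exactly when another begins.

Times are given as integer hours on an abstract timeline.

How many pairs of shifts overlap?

1

Check each pair: they overlap iff neither finishes before the other starts.
Sorted by start: Dmitri, Mei, Declan, Amara, Tariq, Hannah, Sofia, Priya.
Mei starts before Dmitri ends → Dmitri and Mei overlap.
Declan starts after Dmitri ends; Dmitri is clear from here.
Declan starts after Mei ends; Mei is clear from here.
Amara starts exactly when Declan ends (back-to-back, no overlap); Declan is clear from here.
Tariq starts after Amara ends; Amara is clear from here.
Hannah starts exactly when Tariq ends (back-to-back, no overlap); Tariq is clear from here.
Sofia starts after Hannah ends; Hannah is clear from here.
Priya starts after Sofia ends.
Overlapping pairs: Dmitri & Mei — 1 in total.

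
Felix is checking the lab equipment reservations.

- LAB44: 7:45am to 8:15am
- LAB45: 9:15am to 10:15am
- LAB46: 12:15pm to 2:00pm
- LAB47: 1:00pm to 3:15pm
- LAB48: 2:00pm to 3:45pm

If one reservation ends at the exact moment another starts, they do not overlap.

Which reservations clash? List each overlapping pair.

Two intervals overlap when each starts before the other ends.
Sorted by start: LAB44, LAB45, LAB46, LAB47, LAB48.
LAB45 starts after LAB44 ends, so nothing later overlaps LAB44 either.
LAB46 starts after LAB45 ends, so nothing later overlaps LAB45 either.
LAB47 starts before LAB46 ends → LAB46 and LAB47 overlap.
LAB48 starts exactly when LAB46 ends (back-to-back, no overlap).
LAB48 starts before LAB47 ends → LAB47 and LAB48 overlap.

LAB46 & LAB47, LAB47 & LAB48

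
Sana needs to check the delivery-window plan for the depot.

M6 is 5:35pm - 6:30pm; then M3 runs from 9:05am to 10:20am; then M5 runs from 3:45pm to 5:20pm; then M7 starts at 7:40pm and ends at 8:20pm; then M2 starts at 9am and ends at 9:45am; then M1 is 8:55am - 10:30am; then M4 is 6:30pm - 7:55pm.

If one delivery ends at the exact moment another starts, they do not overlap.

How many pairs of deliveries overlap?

Sorted by start: M1, M2, M3, M5, M6, M4, M7.
M2 starts before M1 ends → M1 and M2 overlap.
M3 starts before M1 ends → M1 and M3 overlap.
M5 starts after M1 ends, so M1 has no further overlaps.
M3 starts before M2 ends → M2 and M3 overlap.
M5 starts after M2 ends, so M2 has no further overlaps.
M5 starts after M3 ends, so M3 has no further overlaps.
M6 starts after M5 ends, so M5 has no further overlaps.
M4 starts exactly when M6 ends (back-to-back, no overlap), so M6 has no further overlaps.
M7 starts before M4 ends → M4 and M7 overlap.
Overlapping pairs: M1 & M2, M1 & M3, M2 & M3, M4 & M7 — 4 in total.

4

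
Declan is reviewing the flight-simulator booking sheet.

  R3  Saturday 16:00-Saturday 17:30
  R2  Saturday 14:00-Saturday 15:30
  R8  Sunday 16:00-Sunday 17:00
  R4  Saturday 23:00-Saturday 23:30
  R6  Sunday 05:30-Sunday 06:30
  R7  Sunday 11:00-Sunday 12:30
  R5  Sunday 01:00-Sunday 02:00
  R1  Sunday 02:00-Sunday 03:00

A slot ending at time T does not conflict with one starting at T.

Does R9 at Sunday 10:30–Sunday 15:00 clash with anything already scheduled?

R2: ends Saturday 15:30 at or before R9 starts Sunday 10:30 → clear.
R3: ends Saturday 17:30 at or before R9 starts Sunday 10:30 → clear.
R4: ends Saturday 23:30 at or before R9 starts Sunday 10:30 → clear.
R5: ends Sunday 02:00 at or before R9 starts Sunday 10:30 → clear.
R1: ends Sunday 03:00 at or before R9 starts Sunday 10:30 → clear.
R6: ends Sunday 06:30 at or before R9 starts Sunday 10:30 → clear.
R7: starts Sunday 11:00 before R9 ends Sunday 15:00, and ends Sunday 12:30 after R9 starts Sunday 10:30 → overlap.
R8: starts Sunday 16:00 at or after R9 ends Sunday 15:00 → clear.
R9 overlaps R7.

Yes — it overlaps R7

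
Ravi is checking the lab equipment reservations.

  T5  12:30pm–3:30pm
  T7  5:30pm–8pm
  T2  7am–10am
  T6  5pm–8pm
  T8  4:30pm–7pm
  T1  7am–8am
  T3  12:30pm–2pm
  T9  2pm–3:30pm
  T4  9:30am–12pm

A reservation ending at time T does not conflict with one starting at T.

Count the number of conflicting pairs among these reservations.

7

Sorted by start: T1, T2, T4, T3, T5, T9, T8, T6, T7.
T2 starts before T1 ends → T1 and T2 overlap.
T4 starts after T1 ends; T1 is clear from here.
T4 starts before T2 ends → T2 and T4 overlap.
T3 starts after T2 ends; T2 is clear from here.
T3 starts after T4 ends; T4 is clear from here.
T5 starts before T3 ends → T3 and T5 overlap.
T9 starts exactly when T3 ends (back-to-back, no overlap); T3 is clear from here.
T9 starts before T5 ends → T5 and T9 overlap.
T8 starts after T5 ends; T5 is clear from here.
T8 starts after T9 ends; T9 is clear from here.
T6 starts before T8 ends → T8 and T6 overlap.
T7 starts before T8 ends → T8 and T7 overlap.
T7 starts before T6 ends → T6 and T7 overlap.
Overlapping pairs: T1 & T2, T2 & T4, T3 & T5, T5 & T9, T6 & T7, T6 & T8, T7 & T8 — 7 in total.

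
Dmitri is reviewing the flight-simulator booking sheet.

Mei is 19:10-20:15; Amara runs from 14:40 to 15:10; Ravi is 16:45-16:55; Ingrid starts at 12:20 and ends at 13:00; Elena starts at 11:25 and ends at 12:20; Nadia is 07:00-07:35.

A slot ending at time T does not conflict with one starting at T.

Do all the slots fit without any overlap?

Yes

Sorted by start: Nadia, Elena, Ingrid, Amara, Ravi, Mei.
Elena starts after Nadia ends — done with Nadia.
Ingrid starts exactly when Elena ends (back-to-back, no overlap) — done with Elena.
Amara starts after Ingrid ends — done with Ingrid.
Ravi starts after Amara ends — done with Amara.
Mei starts after Ravi ends.
Every pair is clear; the schedule has no overlaps.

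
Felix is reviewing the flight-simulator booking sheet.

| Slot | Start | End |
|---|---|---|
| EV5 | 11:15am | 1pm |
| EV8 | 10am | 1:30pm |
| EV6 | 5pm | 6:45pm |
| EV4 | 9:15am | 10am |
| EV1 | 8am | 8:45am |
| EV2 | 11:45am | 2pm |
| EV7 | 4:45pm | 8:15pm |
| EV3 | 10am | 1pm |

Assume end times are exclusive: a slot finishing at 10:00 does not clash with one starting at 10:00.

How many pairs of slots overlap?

Sorted by start: EV1, EV4, EV3, EV8, EV5, EV2, EV7, EV6.
EV4 starts after EV1 ends; EV1 is clear from here.
EV3 starts exactly when EV4 ends (back-to-back, no overlap); EV4 is clear from here.
EV8 starts before EV3 ends → EV3 and EV8 overlap.
EV5 starts before EV3 ends → EV3 and EV5 overlap.
EV2 starts before EV3 ends → EV3 and EV2 overlap.
EV7 starts after EV3 ends; EV3 is clear from here.
EV5 starts before EV8 ends → EV8 and EV5 overlap.
EV2 starts before EV8 ends → EV8 and EV2 overlap.
EV7 starts after EV8 ends; EV8 is clear from here.
EV2 starts before EV5 ends → EV5 and EV2 overlap.
EV7 starts after EV5 ends; EV5 is clear from here.
EV7 starts after EV2 ends; EV2 is clear from here.
EV6 starts before EV7 ends → EV7 and EV6 overlap.
Overlapping pairs: EV2 & EV3, EV2 & EV5, EV2 & EV8, EV3 & EV5, EV3 & EV8, EV5 & EV8, EV6 & EV7 — 7 in total.

7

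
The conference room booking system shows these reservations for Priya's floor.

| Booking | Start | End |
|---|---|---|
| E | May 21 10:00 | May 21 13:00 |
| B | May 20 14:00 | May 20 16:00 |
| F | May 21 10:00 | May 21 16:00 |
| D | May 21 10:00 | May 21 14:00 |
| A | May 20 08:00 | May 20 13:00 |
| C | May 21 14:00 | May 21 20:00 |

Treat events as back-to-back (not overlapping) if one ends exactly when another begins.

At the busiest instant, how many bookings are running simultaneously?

3

Sort all start/end points and keep a running count:
May 20 08:00 start A → 1
May 20 13:00 end A → 0
May 20 14:00 start B → 1
May 20 16:00 end B → 0
May 21 10:00 start D → 1
May 21 10:00 start E → 2
May 21 10:00 start F → 3
May 21 13:00 end E → 2
May 21 14:00 end D → 1
May 21 14:00 start C → 2
May 21 16:00 end F → 1
May 21 20:00 end C → 0
Peak is 3, at May 21 10:00 (D, E, F).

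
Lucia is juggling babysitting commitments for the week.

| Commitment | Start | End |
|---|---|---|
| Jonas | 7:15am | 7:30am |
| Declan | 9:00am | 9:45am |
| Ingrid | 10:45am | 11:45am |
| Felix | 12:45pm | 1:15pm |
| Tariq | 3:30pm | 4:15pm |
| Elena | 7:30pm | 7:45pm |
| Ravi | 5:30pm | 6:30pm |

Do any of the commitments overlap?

Sorted by start: Jonas, Declan, Ingrid, Felix, Tariq, Ravi, Elena.
Declan starts after Jonas ends — done with Jonas.
Ingrid starts after Declan ends — done with Declan.
Felix starts after Ingrid ends — done with Ingrid.
Tariq starts after Felix ends — done with Felix.
Ravi starts after Tariq ends — done with Tariq.
Elena starts after Ravi ends.
Every pair is clear; the schedule has no overlaps.

No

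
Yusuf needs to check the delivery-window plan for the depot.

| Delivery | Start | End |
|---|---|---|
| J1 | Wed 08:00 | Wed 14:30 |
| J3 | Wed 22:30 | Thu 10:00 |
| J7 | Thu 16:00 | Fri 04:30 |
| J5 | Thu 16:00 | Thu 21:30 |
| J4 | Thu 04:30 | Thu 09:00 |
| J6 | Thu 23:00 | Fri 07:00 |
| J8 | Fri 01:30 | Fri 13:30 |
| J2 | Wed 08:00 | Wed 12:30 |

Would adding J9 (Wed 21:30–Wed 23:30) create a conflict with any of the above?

J1: ends Wed 14:30 at or before J9 starts Wed 21:30 → clear.
J2: ends Wed 12:30 at or before J9 starts Wed 21:30 → clear.
J3: starts Wed 22:30 before J9 ends Wed 23:30, and ends Thu 10:00 after J9 starts Wed 21:30 → overlap.
J4: starts Thu 04:30 at or after J9 ends Wed 23:30 → clear.
J5: starts Thu 16:00 at or after J9 ends Wed 23:30 → clear.
J7: starts Thu 16:00 at or after J9 ends Wed 23:30 → clear.
J6: starts Thu 23:00 at or after J9 ends Wed 23:30 → clear.
J8: starts Fri 01:30 at or after J9 ends Wed 23:30 → clear.
J9 overlaps J3.

Yes — it overlaps J3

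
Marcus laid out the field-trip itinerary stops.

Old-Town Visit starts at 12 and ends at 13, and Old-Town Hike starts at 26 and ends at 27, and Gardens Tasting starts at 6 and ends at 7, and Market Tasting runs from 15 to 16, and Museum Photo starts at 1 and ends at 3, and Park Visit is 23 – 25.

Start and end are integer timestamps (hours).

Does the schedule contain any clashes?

No

Sorted by start: Museum Photo, Gardens Tasting, Old-Town Visit, Market Tasting, Park Visit, Old-Town Hike.
Gardens Tasting starts after Museum Photo ends; Museum Photo is clear from here.
Old-Town Visit starts after Gardens Tasting ends; Gardens Tasting is clear from here.
Market Tasting starts after Old-Town Visit ends; Old-Town Visit is clear from here.
Park Visit starts after Market Tasting ends; Market Tasting is clear from here.
Old-Town Hike starts after Park Visit ends.
Every pair is clear; the schedule has no overlaps.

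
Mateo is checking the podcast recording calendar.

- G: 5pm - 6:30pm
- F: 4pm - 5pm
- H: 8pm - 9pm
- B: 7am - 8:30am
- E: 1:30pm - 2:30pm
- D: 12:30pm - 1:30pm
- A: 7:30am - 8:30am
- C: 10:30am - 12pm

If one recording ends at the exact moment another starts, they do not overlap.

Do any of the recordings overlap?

Yes

Sorted by start: B, A, C, D, E, F, G, H.
A starts before B ends → B and A overlap.
That's a conflict, so the schedule is not conflict-free.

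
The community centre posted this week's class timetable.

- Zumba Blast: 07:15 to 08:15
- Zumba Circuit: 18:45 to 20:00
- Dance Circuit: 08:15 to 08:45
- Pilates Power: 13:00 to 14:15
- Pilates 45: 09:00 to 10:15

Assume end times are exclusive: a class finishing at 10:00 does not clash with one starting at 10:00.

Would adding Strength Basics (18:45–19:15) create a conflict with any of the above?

Zumba Blast: ends 08:15 at or before Strength Basics starts 18:45 → clear.
Dance Circuit: ends 08:45 at or before Strength Basics starts 18:45 → clear.
Pilates 45: ends 10:15 at or before Strength Basics starts 18:45 → clear.
Pilates Power: ends 14:15 at or before Strength Basics starts 18:45 → clear.
Zumba Circuit: starts 18:45 before Strength Basics ends 19:15, and ends 20:00 after Strength Basics starts 18:45 → overlap.
Strength Basics overlaps Zumba Circuit.

Yes — it overlaps Zumba Circuit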